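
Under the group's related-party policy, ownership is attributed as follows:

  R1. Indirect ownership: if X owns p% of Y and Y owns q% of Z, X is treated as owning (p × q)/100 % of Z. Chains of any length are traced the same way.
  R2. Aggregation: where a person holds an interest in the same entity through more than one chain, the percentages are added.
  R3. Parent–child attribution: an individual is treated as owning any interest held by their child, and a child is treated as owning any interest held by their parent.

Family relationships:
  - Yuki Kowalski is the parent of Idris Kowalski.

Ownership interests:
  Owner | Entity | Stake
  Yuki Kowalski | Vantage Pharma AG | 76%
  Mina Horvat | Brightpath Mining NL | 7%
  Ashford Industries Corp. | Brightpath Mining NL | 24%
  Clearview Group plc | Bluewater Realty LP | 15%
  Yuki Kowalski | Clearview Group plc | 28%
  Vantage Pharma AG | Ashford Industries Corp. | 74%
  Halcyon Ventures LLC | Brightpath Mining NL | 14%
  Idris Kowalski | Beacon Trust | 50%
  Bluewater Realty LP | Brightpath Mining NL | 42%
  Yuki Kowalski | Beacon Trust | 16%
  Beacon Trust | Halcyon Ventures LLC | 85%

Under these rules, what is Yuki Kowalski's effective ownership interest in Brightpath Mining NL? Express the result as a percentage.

By parent–child attribution (R3), Yuki Kowalski is treated as also owning Idris Kowalski's interest in Beacon Trust, giving 16% + 50% = 66%.
Chain via Beacon Trust → Halcyon Ventures LLC (R1): 66% × 85% × 14% = 7.854% of Brightpath Mining NL.
Chain via Clearview Group plc → Bluewater Realty LP (R1): 28% × 15% × 42% = 1.764% of Brightpath Mining NL.
Chain via Vantage Pharma AG → Ashford Industries Corp. (R1): 76% × 74% × 24% = 13.4976% of Brightpath Mining NL.
Aggregating (R2): 7.854% + 1.764% + 13.4976% = 23.1156%.

23.1156%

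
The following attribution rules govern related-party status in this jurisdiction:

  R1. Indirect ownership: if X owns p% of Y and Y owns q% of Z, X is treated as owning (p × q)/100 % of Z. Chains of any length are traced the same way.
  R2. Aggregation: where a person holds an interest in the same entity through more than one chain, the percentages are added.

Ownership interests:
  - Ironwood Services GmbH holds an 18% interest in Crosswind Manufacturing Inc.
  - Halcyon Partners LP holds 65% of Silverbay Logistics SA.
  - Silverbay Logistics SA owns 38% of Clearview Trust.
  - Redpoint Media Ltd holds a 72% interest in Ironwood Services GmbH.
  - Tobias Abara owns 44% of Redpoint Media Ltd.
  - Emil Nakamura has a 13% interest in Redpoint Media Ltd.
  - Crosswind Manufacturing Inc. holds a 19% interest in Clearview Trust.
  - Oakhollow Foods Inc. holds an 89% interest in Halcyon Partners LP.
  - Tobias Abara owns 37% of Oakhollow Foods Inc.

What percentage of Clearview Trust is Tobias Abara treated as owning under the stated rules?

9.217166%

Chain via Redpoint Media Ltd → Ironwood Services GmbH → Crosswind Manufacturing Inc. (R1): 44% × 72% × 18% × 19% = 1.083456% of Clearview Trust.
Chain via Oakhollow Foods Inc. → Halcyon Partners LP → Silverbay Logistics SA (R1): 37% × 89% × 65% × 38% = 8.13371% of Clearview Trust.
Aggregating (R2): 1.083456% + 8.13371% = 9.217166%.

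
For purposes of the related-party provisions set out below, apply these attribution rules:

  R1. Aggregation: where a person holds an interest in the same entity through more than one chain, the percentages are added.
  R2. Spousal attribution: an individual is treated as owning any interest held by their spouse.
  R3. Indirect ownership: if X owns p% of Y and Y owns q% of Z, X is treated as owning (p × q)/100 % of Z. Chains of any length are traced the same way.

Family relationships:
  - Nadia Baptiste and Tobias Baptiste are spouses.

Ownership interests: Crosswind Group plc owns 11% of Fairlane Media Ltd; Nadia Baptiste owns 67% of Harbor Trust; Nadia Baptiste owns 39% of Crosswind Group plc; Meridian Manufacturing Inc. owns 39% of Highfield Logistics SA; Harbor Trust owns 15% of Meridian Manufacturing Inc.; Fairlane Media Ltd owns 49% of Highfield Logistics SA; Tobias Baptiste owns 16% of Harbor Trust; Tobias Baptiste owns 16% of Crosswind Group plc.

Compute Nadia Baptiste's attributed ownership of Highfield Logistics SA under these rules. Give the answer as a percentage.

7.82%

By spousal attribution (R2), Nadia Baptiste is treated as also owning Tobias Baptiste's interest in Harbor Trust, giving 67% + 16% = 83%.
By spousal attribution (R2), Nadia Baptiste is treated as also owning Tobias Baptiste's interest in Crosswind Group plc, giving 39% + 16% = 55%.
Chain via Harbor Trust → Meridian Manufacturing Inc. (R3): 83% × 15% × 39% = 4.8555% of Highfield Logistics SA.
Chain via Crosswind Group plc → Fairlane Media Ltd (R3): 55% × 11% × 49% = 2.9645% of Highfield Logistics SA.
Aggregating (R1): 4.8555% + 2.9645% = 7.82%.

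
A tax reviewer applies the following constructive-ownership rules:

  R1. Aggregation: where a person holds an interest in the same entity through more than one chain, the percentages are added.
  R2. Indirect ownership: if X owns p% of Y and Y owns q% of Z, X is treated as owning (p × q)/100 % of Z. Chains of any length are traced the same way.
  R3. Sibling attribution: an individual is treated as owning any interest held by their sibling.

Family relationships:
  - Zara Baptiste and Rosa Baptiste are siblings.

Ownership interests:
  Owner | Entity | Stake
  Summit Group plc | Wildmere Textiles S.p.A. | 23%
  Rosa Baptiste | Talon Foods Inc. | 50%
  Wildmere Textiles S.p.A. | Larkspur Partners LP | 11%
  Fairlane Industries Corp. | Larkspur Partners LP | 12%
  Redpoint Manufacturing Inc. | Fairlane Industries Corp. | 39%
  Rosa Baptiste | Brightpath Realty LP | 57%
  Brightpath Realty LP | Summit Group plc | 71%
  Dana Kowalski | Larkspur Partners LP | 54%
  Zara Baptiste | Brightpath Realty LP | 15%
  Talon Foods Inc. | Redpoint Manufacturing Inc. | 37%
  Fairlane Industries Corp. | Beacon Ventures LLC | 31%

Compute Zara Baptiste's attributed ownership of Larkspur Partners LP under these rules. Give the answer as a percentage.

2.159136%

By sibling attribution (R3), Zara Baptiste is treated as also owning Rosa Baptiste's interest in Brightpath Realty LP, giving 15% + 57% = 72%.
By sibling attribution (R3), Zara Baptiste is treated as owning Rosa Baptiste's 50% interest in Talon Foods Inc.
Chain via Brightpath Realty LP → Summit Group plc → Wildmere Textiles S.p.A. (R2): 72% × 71% × 23% × 11% = 1.293336% of Larkspur Partners LP.
Chain via Talon Foods Inc. → Redpoint Manufacturing Inc. → Fairlane Industries Corp. (R2): 50% × 37% × 39% × 12% = 0.8658% of Larkspur Partners LP.
Aggregating (R1): 1.293336% + 0.8658% = 2.159136%.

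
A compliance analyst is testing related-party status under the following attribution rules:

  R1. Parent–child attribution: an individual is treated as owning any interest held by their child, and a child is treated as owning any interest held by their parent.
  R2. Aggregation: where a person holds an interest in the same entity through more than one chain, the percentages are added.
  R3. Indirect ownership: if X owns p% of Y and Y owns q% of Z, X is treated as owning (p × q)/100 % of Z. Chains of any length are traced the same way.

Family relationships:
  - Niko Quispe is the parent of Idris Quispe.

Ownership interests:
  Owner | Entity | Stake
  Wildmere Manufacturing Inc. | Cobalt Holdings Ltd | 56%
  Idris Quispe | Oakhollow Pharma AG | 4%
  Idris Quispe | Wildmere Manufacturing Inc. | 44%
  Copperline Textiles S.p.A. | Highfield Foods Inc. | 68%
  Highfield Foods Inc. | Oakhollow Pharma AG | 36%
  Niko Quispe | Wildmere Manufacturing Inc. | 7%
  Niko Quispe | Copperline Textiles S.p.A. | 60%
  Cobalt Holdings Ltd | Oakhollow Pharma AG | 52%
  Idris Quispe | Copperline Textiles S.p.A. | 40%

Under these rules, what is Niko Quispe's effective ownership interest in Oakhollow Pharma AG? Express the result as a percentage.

43.3312%

By parent–child attribution (R1), Niko Quispe is treated as also owning Idris Quispe's interest in Copperline Textiles S.p.A, giving 60% + 40% = 100%.
By parent–child attribution (R1), Niko Quispe is treated as also owning Idris Quispe's interest in Wildmere Manufacturing Inc, giving 7% + 44% = 51%.
By parent–child attribution (R1), Niko Quispe is treated as owning Idris Quispe's 4% interest in Oakhollow Pharma AG.
Chain via Copperline Textiles S.p.A. → Highfield Foods Inc. (R3): 100% × 68% × 36% = 24.48% of Oakhollow Pharma AG.
Chain via Wildmere Manufacturing Inc. → Cobalt Holdings Ltd (R3): 51% × 56% × 52% = 14.8512% of Oakhollow Pharma AG.
Direct interest in Oakhollow Pharma AG: 4%.
Aggregating (R2): 24.48% + 14.8512% + 4% = 43.3312%.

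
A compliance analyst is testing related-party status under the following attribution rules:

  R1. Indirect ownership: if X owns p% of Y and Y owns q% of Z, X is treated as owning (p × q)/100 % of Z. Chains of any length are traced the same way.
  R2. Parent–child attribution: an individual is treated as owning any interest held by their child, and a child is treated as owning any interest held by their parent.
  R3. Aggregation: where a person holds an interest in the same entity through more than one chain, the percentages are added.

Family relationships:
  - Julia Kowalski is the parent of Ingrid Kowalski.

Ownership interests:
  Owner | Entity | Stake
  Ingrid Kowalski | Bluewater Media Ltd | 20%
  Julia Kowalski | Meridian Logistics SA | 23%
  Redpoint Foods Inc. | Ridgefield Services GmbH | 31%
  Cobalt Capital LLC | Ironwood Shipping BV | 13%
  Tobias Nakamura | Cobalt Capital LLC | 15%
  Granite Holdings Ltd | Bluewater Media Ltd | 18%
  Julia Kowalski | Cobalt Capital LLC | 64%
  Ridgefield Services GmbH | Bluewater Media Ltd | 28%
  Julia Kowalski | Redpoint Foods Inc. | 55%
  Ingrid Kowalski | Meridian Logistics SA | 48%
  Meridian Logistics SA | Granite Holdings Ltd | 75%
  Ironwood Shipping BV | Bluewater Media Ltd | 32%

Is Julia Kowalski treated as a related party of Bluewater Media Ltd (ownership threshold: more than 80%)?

By parent–child attribution (R2), Julia Kowalski is treated as also owning Ingrid Kowalski's interest in Meridian Logistics SA, giving 23% + 48% = 71%.
By parent–child attribution (R2), Julia Kowalski is treated as owning Ingrid Kowalski's 20% interest in Bluewater Media Ltd.
Chain via Cobalt Capital LLC → Ironwood Shipping BV (R1): 64% × 13% × 32% = 2.6624% of Bluewater Media Ltd.
Chain via Meridian Logistics SA → Granite Holdings Ltd (R1): 71% × 75% × 18% = 9.585% of Bluewater Media Ltd.
Chain via Redpoint Foods Inc. → Ridgefield Services GmbH (R1): 55% × 31% × 28% = 4.774% of Bluewater Media Ltd.
Direct interest in Bluewater Media Ltd: 20%.
Aggregating (R3): 2.6624% + 9.585% + 4.774% + 20% = 37.0214%.
37.0214% does not exceed the 80% threshold, so Julia is not a related party to Bluewater Media Ltd.

No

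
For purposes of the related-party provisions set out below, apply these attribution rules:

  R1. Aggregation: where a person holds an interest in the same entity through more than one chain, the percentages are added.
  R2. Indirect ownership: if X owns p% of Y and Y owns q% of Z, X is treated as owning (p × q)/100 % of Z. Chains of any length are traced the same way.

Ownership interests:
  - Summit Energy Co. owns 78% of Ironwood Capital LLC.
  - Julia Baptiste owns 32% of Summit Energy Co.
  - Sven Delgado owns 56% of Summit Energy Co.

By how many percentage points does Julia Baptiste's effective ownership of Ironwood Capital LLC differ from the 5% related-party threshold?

19.96

Chain via Summit Energy Co. (R2): 32% × 78% = 24.96% of Ironwood Capital LLC.
24.96% exceeds the 5% threshold by 19.96 percentage points.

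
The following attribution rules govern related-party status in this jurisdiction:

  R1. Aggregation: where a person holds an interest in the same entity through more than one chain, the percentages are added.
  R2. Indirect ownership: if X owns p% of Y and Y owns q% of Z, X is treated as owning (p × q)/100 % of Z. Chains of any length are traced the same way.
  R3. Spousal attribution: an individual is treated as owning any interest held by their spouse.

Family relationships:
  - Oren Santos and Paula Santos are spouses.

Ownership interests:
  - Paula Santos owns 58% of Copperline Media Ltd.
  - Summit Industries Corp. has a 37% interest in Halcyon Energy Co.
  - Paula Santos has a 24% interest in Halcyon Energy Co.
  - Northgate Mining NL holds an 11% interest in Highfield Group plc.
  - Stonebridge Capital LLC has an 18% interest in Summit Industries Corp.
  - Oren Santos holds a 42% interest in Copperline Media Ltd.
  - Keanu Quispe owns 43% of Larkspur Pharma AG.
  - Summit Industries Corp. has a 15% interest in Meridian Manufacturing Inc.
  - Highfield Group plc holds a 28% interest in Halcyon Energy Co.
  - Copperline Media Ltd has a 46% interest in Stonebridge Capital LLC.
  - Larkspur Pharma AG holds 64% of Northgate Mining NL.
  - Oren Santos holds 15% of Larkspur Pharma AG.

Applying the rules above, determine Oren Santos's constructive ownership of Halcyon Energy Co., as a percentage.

By spousal attribution (R3), Oren Santos is treated as also owning Paula Santos's interest in Copperline Media Ltd, giving 42% + 58% = 100%.
By spousal attribution (R3), Oren Santos is treated as owning Paula Santos's 24% interest in Halcyon Energy Co.
Chain via Larkspur Pharma AG → Northgate Mining NL → Highfield Group plc (R2): 15% × 64% × 11% × 28% = 0.29568% of Halcyon Energy Co.
Chain via Copperline Media Ltd → Stonebridge Capital LLC → Summit Industries Corp. (R2): 100% × 46% × 18% × 37% = 3.0636% of Halcyon Energy Co.
Direct interest in Halcyon Energy Co: 24%.
Aggregating (R1): 0.29568% + 3.0636% + 24% = 27.35928%.

27.35928%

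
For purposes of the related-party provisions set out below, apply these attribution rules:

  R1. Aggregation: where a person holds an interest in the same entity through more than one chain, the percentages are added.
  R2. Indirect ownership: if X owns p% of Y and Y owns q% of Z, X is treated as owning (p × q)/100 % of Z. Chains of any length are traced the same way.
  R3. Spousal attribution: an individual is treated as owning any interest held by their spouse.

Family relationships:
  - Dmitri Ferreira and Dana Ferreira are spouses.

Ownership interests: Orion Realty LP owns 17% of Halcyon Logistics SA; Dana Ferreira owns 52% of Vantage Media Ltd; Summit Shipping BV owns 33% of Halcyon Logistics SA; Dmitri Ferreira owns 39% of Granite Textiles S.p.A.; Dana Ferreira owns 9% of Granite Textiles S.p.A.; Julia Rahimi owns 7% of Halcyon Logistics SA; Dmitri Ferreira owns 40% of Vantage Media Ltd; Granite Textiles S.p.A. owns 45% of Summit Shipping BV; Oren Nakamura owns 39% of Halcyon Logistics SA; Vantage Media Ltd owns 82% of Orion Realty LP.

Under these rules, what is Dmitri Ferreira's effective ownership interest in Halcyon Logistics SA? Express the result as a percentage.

By spousal attribution (R3), Dmitri Ferreira is treated as also owning Dana Ferreira's interest in Granite Textiles S.p.A, giving 39% + 9% = 48%.
By spousal attribution (R3), Dmitri Ferreira is treated as also owning Dana Ferreira's interest in Vantage Media Ltd, giving 40% + 52% = 92%.
Chain via Granite Textiles S.p.A. → Summit Shipping BV (R2): 48% × 45% × 33% = 7.128% of Halcyon Logistics SA.
Chain via Vantage Media Ltd → Orion Realty LP (R2): 92% × 82% × 17% = 12.8248% of Halcyon Logistics SA.
Aggregating (R1): 7.128% + 12.8248% = 19.9528%.

19.9528%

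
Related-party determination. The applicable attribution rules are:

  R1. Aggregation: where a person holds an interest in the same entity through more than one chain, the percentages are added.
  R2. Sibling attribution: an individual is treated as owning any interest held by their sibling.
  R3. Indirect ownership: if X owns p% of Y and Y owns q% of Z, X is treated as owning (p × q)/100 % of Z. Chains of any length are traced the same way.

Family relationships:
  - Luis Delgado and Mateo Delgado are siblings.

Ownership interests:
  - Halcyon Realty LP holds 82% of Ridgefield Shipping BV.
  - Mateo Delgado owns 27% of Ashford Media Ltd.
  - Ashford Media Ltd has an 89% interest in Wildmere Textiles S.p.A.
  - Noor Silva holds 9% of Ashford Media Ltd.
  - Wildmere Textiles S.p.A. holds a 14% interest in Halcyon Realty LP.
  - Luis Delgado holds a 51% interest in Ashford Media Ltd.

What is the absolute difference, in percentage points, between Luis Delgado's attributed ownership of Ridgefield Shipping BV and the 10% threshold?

By sibling attribution (R2), Luis Delgado is treated as also owning Mateo Delgado's interest in Ashford Media Ltd, giving 51% + 27% = 78%.
Chain via Ashford Media Ltd → Wildmere Textiles S.p.A. → Halcyon Realty LP (R3): 78% × 89% × 14% × 82% = 7.969416% of Ridgefield Shipping BV.
7.969416% falls short of the 10% threshold by 2.030584 percentage points.

2.030584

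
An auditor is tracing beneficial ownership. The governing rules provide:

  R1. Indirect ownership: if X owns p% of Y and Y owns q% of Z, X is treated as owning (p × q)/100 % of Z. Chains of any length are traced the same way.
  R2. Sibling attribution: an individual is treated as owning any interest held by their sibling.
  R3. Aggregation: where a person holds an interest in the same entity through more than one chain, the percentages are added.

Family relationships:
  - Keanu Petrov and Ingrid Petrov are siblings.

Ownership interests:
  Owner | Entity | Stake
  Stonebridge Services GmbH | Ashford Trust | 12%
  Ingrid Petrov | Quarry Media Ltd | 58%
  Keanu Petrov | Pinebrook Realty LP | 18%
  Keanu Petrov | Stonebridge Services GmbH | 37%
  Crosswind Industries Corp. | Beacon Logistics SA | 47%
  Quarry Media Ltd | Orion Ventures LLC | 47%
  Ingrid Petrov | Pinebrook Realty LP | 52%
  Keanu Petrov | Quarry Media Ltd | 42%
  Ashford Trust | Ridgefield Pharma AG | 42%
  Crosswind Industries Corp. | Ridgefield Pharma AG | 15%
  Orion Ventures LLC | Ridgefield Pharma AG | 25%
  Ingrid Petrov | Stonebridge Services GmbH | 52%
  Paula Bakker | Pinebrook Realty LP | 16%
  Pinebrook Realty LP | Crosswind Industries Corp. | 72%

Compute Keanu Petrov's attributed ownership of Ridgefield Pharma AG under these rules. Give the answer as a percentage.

23.7956%

By sibling attribution (R2), Keanu Petrov is treated as also owning Ingrid Petrov's interest in Stonebridge Services GmbH, giving 37% + 52% = 89%.
By sibling attribution (R2), Keanu Petrov is treated as also owning Ingrid Petrov's interest in Pinebrook Realty LP, giving 18% + 52% = 70%.
By sibling attribution (R2), Keanu Petrov is treated as also owning Ingrid Petrov's interest in Quarry Media Ltd, giving 42% + 58% = 100%.
Chain via Stonebridge Services GmbH → Ashford Trust (R1): 89% × 12% × 42% = 4.4856% of Ridgefield Pharma AG.
Chain via Pinebrook Realty LP → Crosswind Industries Corp. (R1): 70% × 72% × 15% = 7.56% of Ridgefield Pharma AG.
Chain via Quarry Media Ltd → Orion Ventures LLC (R1): 100% × 47% × 25% = 11.75% of Ridgefield Pharma AG.
Aggregating (R3): 4.4856% + 7.56% + 11.75% = 23.7956%.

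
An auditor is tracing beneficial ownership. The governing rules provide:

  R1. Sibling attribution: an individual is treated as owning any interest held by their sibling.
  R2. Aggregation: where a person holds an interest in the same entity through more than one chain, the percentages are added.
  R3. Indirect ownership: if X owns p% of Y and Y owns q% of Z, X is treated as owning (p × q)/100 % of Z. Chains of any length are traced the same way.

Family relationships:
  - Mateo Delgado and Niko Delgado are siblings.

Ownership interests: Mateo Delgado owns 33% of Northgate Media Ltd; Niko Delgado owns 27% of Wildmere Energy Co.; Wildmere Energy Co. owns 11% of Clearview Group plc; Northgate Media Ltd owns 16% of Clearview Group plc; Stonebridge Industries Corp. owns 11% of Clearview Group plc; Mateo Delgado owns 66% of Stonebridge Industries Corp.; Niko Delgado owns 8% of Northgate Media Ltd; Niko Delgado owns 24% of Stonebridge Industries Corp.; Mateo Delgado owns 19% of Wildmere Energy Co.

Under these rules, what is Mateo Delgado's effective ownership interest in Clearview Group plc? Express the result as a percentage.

By sibling attribution (R1), Mateo Delgado is treated as also owning Niko Delgado's interest in Wildmere Energy Co, giving 19% + 27% = 46%.
By sibling attribution (R1), Mateo Delgado is treated as also owning Niko Delgado's interest in Stonebridge Industries Corp, giving 66% + 24% = 90%.
By sibling attribution (R1), Mateo Delgado is treated as also owning Niko Delgado's interest in Northgate Media Ltd, giving 33% + 8% = 41%.
Chain via Wildmere Energy Co. (R3): 46% × 11% = 5.06% of Clearview Group plc.
Chain via Stonebridge Industries Corp. (R3): 90% × 11% = 9.9% of Clearview Group plc.
Chain via Northgate Media Ltd (R3): 41% × 16% = 6.56% of Clearview Group plc.
Aggregating (R2): 5.06% + 9.9% + 6.56% = 21.52%.

21.52%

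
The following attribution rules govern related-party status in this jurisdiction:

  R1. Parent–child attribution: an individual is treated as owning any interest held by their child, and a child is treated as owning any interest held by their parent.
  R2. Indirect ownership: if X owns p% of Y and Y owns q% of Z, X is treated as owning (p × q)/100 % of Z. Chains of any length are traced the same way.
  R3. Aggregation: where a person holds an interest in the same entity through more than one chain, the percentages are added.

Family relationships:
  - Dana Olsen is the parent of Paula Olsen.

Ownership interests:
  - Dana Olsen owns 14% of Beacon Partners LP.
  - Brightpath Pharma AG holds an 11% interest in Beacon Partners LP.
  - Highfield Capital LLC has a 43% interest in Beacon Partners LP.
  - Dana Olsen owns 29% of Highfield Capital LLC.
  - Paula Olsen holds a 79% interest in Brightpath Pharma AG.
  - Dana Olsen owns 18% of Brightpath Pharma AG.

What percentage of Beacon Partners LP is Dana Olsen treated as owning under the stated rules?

37.14%

By parent–child attribution (R1), Dana Olsen is treated as also owning Paula Olsen's interest in Brightpath Pharma AG, giving 18% + 79% = 97%.
Chain via Brightpath Pharma AG (R2): 97% × 11% = 10.67% of Beacon Partners LP.
Chain via Highfield Capital LLC (R2): 29% × 43% = 12.47% of Beacon Partners LP.
Direct interest in Beacon Partners LP: 14%.
Aggregating (R3): 10.67% + 12.47% + 14% = 37.14%.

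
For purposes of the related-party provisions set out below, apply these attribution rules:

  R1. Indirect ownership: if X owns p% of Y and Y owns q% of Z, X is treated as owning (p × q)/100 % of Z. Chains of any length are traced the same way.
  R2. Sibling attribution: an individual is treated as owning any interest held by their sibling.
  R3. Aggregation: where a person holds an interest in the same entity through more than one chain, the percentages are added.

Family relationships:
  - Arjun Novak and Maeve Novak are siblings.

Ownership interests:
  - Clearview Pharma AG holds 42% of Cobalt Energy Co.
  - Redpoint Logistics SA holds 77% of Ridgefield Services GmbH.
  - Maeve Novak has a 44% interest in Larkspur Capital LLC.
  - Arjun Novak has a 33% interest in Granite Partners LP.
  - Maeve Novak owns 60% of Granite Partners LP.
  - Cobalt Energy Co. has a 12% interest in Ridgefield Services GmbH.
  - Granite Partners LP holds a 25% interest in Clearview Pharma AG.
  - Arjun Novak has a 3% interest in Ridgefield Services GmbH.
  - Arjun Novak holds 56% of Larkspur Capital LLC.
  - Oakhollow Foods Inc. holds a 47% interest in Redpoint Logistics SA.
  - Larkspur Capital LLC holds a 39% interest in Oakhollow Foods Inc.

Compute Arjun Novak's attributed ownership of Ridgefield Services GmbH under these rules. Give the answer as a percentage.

18.2859%

By sibling attribution (R2), Arjun Novak is treated as also owning Maeve Novak's interest in Granite Partners LP, giving 33% + 60% = 93%.
By sibling attribution (R2), Arjun Novak is treated as also owning Maeve Novak's interest in Larkspur Capital LLC, giving 56% + 44% = 100%.
Chain via Granite Partners LP → Clearview Pharma AG → Cobalt Energy Co. (R1): 93% × 25% × 42% × 12% = 1.1718% of Ridgefield Services GmbH.
Chain via Larkspur Capital LLC → Oakhollow Foods Inc. → Redpoint Logistics SA (R1): 100% × 39% × 47% × 77% = 14.1141% of Ridgefield Services GmbH.
Direct interest in Ridgefield Services GmbH: 3%.
Aggregating (R3): 1.1718% + 14.1141% + 3% = 18.2859%.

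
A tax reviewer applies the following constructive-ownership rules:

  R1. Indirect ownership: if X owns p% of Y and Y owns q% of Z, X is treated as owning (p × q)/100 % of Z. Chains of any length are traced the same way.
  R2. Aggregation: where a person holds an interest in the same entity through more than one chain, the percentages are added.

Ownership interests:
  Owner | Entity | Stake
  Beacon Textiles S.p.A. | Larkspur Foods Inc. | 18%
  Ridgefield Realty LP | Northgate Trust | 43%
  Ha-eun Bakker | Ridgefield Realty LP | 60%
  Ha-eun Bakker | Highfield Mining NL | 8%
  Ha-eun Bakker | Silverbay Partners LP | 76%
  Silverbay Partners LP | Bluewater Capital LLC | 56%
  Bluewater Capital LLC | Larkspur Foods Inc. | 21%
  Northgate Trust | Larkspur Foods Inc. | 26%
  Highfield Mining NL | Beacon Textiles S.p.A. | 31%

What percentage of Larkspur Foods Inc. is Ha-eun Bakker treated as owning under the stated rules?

16.092%

Chain via Ridgefield Realty LP → Northgate Trust (R1): 60% × 43% × 26% = 6.708% of Larkspur Foods Inc.
Chain via Silverbay Partners LP → Bluewater Capital LLC (R1): 76% × 56% × 21% = 8.9376% of Larkspur Foods Inc.
Chain via Highfield Mining NL → Beacon Textiles S.p.A. (R1): 8% × 31% × 18% = 0.4464% of Larkspur Foods Inc.
Aggregating (R2): 6.708% + 8.9376% + 0.4464% = 16.092%.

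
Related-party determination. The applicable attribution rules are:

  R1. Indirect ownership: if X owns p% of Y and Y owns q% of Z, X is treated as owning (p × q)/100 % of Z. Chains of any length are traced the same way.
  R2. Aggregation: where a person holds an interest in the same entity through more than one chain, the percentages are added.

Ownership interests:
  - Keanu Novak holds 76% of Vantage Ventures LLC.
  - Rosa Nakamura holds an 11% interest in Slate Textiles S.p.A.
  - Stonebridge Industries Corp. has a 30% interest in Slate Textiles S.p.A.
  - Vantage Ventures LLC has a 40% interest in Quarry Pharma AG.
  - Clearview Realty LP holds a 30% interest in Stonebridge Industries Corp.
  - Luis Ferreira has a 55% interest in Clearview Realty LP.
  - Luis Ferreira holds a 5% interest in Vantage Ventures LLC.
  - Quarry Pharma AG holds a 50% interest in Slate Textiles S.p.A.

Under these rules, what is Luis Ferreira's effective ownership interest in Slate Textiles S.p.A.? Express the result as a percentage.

5.95%

Chain via Vantage Ventures LLC → Quarry Pharma AG (R1): 5% × 40% × 50% = 1% of Slate Textiles S.p.A.
Chain via Clearview Realty LP → Stonebridge Industries Corp. (R1): 55% × 30% × 30% = 4.95% of Slate Textiles S.p.A.
Aggregating (R2): 1% + 4.95% = 5.95%.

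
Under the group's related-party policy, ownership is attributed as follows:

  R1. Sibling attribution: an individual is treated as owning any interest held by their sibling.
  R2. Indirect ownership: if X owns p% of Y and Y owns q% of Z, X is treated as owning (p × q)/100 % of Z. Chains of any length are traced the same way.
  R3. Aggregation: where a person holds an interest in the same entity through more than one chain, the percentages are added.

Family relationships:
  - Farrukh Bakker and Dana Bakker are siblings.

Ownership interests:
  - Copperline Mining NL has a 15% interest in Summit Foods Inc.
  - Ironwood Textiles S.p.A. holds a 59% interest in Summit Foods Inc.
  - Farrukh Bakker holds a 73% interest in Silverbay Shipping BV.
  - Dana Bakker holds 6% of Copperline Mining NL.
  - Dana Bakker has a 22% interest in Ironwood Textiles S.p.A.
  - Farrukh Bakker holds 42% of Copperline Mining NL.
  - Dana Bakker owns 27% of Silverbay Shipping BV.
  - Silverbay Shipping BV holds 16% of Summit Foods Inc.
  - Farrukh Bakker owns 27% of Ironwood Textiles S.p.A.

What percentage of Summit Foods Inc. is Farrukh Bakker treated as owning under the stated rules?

By sibling attribution (R1), Farrukh Bakker is treated as also owning Dana Bakker's interest in Ironwood Textiles S.p.A, giving 27% + 22% = 49%.
By sibling attribution (R1), Farrukh Bakker is treated as also owning Dana Bakker's interest in Silverbay Shipping BV, giving 73% + 27% = 100%.
By sibling attribution (R1), Farrukh Bakker is treated as also owning Dana Bakker's interest in Copperline Mining NL, giving 42% + 6% = 48%.
Chain via Ironwood Textiles S.p.A. (R2): 49% × 59% = 28.91% of Summit Foods Inc.
Chain via Silverbay Shipping BV (R2): 100% × 16% = 16% of Summit Foods Inc.
Chain via Copperline Mining NL (R2): 48% × 15% = 7.2% of Summit Foods Inc.
Aggregating (R3): 28.91% + 16% + 7.2% = 52.11%.

52.11%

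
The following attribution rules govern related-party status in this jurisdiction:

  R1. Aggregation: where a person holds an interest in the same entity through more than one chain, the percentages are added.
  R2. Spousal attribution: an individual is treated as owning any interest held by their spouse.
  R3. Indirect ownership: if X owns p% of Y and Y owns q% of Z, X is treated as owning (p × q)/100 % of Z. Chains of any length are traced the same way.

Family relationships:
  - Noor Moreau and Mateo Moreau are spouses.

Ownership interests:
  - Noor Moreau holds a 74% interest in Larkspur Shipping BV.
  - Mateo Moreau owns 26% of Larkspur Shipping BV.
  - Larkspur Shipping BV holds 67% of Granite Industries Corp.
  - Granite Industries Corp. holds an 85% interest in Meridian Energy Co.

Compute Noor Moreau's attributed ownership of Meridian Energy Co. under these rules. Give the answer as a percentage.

56.95%

By spousal attribution (R2), Noor Moreau is treated as also owning Mateo Moreau's interest in Larkspur Shipping BV, giving 74% + 26% = 100%.
Chain via Larkspur Shipping BV → Granite Industries Corp. (R3): 100% × 67% × 85% = 56.95% of Meridian Energy Co.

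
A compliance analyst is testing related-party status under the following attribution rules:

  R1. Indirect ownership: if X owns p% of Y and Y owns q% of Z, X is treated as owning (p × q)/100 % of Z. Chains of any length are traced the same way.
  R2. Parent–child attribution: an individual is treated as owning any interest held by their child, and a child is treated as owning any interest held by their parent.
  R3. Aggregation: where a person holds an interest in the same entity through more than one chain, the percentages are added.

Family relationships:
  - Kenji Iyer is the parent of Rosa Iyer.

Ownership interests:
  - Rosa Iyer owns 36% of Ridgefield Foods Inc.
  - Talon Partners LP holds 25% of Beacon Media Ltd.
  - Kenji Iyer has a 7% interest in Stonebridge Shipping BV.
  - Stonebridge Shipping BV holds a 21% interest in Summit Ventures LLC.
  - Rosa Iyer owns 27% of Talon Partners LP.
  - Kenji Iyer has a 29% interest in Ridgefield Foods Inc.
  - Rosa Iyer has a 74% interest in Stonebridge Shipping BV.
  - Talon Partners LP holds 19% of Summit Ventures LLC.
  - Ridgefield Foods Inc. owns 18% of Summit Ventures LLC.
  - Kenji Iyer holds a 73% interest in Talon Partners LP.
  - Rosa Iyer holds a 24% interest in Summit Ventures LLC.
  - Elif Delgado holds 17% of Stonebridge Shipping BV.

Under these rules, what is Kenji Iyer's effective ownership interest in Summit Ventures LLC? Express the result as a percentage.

71.71%

By parent–child attribution (R2), Kenji Iyer is treated as also owning Rosa Iyer's interest in Stonebridge Shipping BV, giving 7% + 74% = 81%.
By parent–child attribution (R2), Kenji Iyer is treated as also owning Rosa Iyer's interest in Ridgefield Foods Inc, giving 29% + 36% = 65%.
By parent–child attribution (R2), Kenji Iyer is treated as also owning Rosa Iyer's interest in Talon Partners LP, giving 73% + 27% = 100%.
By parent–child attribution (R2), Kenji Iyer is treated as owning Rosa Iyer's 24% interest in Summit Ventures LLC.
Chain via Stonebridge Shipping BV (R1): 81% × 21% = 17.01% of Summit Ventures LLC.
Chain via Ridgefield Foods Inc. (R1): 65% × 18% = 11.7% of Summit Ventures LLC.
Chain via Talon Partners LP (R1): 100% × 19% = 19% of Summit Ventures LLC.
Direct interest in Summit Ventures LLC: 24%.
Aggregating (R3): 17.01% + 11.7% + 19% + 24% = 71.71%.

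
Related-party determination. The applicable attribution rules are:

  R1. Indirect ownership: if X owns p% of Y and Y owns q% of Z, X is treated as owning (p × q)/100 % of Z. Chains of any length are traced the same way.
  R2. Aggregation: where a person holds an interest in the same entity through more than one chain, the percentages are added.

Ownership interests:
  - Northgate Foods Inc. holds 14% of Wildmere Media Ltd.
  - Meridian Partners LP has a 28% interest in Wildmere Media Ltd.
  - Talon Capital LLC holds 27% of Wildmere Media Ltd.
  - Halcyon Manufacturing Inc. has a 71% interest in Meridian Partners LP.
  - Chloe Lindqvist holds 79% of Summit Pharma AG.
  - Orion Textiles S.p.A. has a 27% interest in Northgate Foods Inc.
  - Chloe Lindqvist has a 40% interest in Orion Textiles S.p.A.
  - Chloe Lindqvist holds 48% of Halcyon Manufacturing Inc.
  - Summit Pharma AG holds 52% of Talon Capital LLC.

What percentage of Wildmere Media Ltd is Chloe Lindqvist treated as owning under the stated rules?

22.146%

Chain via Summit Pharma AG → Talon Capital LLC (R1): 79% × 52% × 27% = 11.0916% of Wildmere Media Ltd.
Chain via Orion Textiles S.p.A. → Northgate Foods Inc. (R1): 40% × 27% × 14% = 1.512% of Wildmere Media Ltd.
Chain via Halcyon Manufacturing Inc. → Meridian Partners LP (R1): 48% × 71% × 28% = 9.5424% of Wildmere Media Ltd.
Aggregating (R2): 11.0916% + 1.512% + 9.5424% = 22.146%.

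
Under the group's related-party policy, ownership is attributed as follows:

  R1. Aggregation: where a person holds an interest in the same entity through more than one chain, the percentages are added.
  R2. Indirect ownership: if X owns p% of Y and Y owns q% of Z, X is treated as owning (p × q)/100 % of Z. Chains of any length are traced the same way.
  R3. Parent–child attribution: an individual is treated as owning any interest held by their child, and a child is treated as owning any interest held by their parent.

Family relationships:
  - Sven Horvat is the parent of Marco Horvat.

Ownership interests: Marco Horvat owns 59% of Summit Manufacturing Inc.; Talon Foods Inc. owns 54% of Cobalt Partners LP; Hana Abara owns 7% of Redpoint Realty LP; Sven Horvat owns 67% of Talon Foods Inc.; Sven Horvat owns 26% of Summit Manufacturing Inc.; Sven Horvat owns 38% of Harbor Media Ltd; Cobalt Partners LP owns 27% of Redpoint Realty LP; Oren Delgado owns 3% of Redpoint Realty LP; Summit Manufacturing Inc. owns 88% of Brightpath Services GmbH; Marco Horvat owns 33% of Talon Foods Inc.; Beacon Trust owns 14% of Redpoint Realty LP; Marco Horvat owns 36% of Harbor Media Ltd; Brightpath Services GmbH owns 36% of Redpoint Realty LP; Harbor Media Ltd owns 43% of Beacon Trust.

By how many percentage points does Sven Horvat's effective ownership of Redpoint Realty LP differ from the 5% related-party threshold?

By parent–child attribution (R3), Sven Horvat is treated as also owning Marco Horvat's interest in Talon Foods Inc, giving 67% + 33% = 100%.
By parent–child attribution (R3), Sven Horvat is treated as also owning Marco Horvat's interest in Summit Manufacturing Inc, giving 26% + 59% = 85%.
By parent–child attribution (R3), Sven Horvat is treated as also owning Marco Horvat's interest in Harbor Media Ltd, giving 38% + 36% = 74%.
Chain via Talon Foods Inc. → Cobalt Partners LP (R2): 100% × 54% × 27% = 14.58% of Redpoint Realty LP.
Chain via Summit Manufacturing Inc. → Brightpath Services GmbH (R2): 85% × 88% × 36% = 26.928% of Redpoint Realty LP.
Chain via Harbor Media Ltd → Beacon Trust (R2): 74% × 43% × 14% = 4.4548% of Redpoint Realty LP.
Aggregating (R1): 14.58% + 26.928% + 4.4548% = 45.9628%.
45.9628% exceeds the 5% threshold by 40.9628 percentage points.

40.9628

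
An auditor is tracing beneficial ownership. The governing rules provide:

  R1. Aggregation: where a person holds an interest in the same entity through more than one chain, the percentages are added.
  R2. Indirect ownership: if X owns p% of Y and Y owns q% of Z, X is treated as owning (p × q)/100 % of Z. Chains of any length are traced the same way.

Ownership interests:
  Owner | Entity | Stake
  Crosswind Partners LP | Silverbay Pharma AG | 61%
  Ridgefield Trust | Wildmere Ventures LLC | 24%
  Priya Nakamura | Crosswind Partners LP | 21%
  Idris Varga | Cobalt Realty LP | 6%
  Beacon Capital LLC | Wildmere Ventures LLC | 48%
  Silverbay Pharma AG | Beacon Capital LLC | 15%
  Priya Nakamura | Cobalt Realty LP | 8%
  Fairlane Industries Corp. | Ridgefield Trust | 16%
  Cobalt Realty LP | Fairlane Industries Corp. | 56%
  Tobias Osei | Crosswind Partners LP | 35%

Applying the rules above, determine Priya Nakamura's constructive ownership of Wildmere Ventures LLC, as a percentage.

1.094352%

Chain via Crosswind Partners LP → Silverbay Pharma AG → Beacon Capital LLC (R2): 21% × 61% × 15% × 48% = 0.92232% of Wildmere Ventures LLC.
Chain via Cobalt Realty LP → Fairlane Industries Corp. → Ridgefield Trust (R2): 8% × 56% × 16% × 24% = 0.172032% of Wildmere Ventures LLC.
Aggregating (R1): 0.92232% + 0.172032% = 1.094352%.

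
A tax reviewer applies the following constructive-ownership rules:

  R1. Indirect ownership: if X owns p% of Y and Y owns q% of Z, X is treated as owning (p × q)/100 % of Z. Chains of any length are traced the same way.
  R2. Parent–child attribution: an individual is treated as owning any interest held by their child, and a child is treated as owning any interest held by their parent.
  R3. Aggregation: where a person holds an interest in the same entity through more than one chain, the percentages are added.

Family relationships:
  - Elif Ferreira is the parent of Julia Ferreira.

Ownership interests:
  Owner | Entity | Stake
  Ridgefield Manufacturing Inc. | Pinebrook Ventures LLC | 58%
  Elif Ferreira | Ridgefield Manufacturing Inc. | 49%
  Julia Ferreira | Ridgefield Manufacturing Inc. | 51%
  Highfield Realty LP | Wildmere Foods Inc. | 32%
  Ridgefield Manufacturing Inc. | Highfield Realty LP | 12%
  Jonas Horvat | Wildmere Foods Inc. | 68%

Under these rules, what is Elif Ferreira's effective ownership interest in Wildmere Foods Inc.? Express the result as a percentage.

By parent–child attribution (R2), Elif Ferreira is treated as also owning Julia Ferreira's interest in Ridgefield Manufacturing Inc, giving 49% + 51% = 100%.
Chain via Ridgefield Manufacturing Inc. → Highfield Realty LP (R1): 100% × 12% × 32% = 3.84% of Wildmere Foods Inc.

3.84%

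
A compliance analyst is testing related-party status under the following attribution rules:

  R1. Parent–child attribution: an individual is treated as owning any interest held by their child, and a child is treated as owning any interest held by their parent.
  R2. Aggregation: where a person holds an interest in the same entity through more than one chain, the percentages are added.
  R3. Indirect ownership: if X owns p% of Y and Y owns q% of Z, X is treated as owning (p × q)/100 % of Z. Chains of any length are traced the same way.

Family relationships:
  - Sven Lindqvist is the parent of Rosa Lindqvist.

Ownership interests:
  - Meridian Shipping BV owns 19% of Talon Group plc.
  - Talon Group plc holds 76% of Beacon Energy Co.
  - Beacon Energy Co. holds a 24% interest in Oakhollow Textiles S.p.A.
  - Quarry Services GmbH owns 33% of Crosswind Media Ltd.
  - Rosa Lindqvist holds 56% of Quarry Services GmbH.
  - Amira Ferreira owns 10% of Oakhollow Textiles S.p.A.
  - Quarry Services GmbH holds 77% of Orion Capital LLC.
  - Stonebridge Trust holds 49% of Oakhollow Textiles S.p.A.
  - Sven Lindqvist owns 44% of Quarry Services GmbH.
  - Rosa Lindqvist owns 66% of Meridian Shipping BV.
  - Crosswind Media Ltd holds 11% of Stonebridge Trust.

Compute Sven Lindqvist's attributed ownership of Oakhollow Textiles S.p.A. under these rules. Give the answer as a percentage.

4.065996%

By parent–child attribution (R1), Sven Lindqvist is treated as also owning Rosa Lindqvist's interest in Quarry Services GmbH, giving 44% + 56% = 100%.
By parent–child attribution (R1), Sven Lindqvist is treated as owning Rosa Lindqvist's 66% interest in Meridian Shipping BV.
Chain via Quarry Services GmbH → Crosswind Media Ltd → Stonebridge Trust (R3): 100% × 33% × 11% × 49% = 1.7787% of Oakhollow Textiles S.p.A.
Chain via Meridian Shipping BV → Talon Group plc → Beacon Energy Co. (R3): 66% × 19% × 76% × 24% = 2.287296% of Oakhollow Textiles S.p.A.
Aggregating (R2): 1.7787% + 2.287296% = 4.065996%.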